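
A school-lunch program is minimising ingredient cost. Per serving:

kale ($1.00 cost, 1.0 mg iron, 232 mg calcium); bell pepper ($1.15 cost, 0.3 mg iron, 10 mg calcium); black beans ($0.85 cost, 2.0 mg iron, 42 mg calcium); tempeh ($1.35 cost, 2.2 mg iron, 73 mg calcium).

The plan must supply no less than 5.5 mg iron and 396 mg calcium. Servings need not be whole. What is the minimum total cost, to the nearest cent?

$3.10

With two linear requirements the optimum uses one or two foods; enumerate the corners.
kale only: max(5.5/1.0, 396/232) = 5.5 servings → $5.50.
bell pepper only: max(5.5/0.3, 396/10) = 39.6 servings → $45.54.
black beans only: max(5.5/2.0, 396/42) = 9.429 servings → $8.01.
tempeh only: max(5.5/2.2, 396/73) = 5.425 servings → $7.32.
kale + bell pepper with both tight: 1.07 servings and 14.77 servings → $18.05.
kale + black beans with both tight: 1.329 servings and 2.085 servings → $3.10.
kale + tempeh with both tight: 1.074 servings and 2.012 servings → $3.79.
bell pepper + black beans: intersection lies outside the first quadrant.
bell pepper + tempeh: intersection lies outside the first quadrant.
black beans + tempeh: the both-tight solution has a negative serving — not a feasible corner.
Cheapest feasible corner: $3.10.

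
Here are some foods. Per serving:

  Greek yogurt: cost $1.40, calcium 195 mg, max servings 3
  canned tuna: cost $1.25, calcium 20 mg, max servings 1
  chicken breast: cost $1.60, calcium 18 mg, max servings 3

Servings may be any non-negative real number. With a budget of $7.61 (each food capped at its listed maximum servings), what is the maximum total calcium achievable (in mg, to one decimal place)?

Calcium per dollar: Greek yogurt 139.3, canned tuna 16, chicken breast 11.25.
Take 3 servings of Greek yogurt: spends $4.20, +585.0 mg calcium (running total 585.0 mg).
Take 1 serving of canned tuna: spends $1.25, +20.0 mg calcium (running total 605.0 mg).
Take 1.35 servings of chicken breast: spends $2.16, +24.3 mg calcium (running total 629.3 mg).
Greedy by best ratio exhausts the cost allowance optimally: 629.3 mg.

629.3 mg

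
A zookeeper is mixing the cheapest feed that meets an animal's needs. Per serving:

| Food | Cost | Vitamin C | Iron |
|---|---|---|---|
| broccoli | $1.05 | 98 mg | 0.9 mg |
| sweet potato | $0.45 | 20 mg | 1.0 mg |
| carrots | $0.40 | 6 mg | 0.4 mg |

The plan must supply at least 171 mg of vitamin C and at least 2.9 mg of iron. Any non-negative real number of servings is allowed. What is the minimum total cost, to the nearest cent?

$2.22

Minimising a linear cost over {vitamin C ≥ 171, iron ≥ 2.9, servings ≥ 0} — the optimum is at a vertex, using one or two foods.
broccoli only: max(171/98, 2.9/0.9) = 3.222 servings → $3.38.
sweet potato only: max(171/20, 2.9/1.0) = 8.55 servings → $3.85.
carrots only: max(171/6, 2.9/0.4) = 28.5 servings → $11.40.
broccoli + sweet potato with both tight: 1.413 servings and 1.629 servings → $2.22.
broccoli + carrots with both tight: 1.509 servings and 3.855 servings → $3.13.
sweet potato + carrots: intersection lies outside the first quadrant.
Cheapest feasible corner: $2.22.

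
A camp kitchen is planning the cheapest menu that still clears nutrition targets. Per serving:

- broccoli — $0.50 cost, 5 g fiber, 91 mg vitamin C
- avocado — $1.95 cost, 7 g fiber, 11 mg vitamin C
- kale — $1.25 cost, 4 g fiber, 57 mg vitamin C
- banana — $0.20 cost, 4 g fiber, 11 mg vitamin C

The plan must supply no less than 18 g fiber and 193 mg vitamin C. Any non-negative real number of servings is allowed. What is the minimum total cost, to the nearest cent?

$1.36

Compare the cost at each extreme point of the feasible region.
broccoli only: max(18/5, 193/91) = 3.6 servings → $1.80.
avocado only: max(18/7, 193/11) = 17.55 servings → $34.21.
kale only: max(18/4, 193/57) = 4.5 servings → $5.62.
banana only: max(18/4, 193/11) = 17.55 servings → $3.51.
broccoli + avocado with both tight: 1.981 servings and 1.156 servings → $3.25.
broccoli + kale: the both-tight solution has a negative serving — not a feasible corner.
broccoli + banana with both tight: 1.858 servings and 2.178 servings → $1.36.
avocado + kale with both tight: 0.7155 servings and 3.248 servings → $5.46.
avocado + banana with both targets exact would need a negative amount; discard.
kale + banana with both tight: 3.12 servings and 1.38 servings → $4.18.
The minimum over all feasible corners is $1.36.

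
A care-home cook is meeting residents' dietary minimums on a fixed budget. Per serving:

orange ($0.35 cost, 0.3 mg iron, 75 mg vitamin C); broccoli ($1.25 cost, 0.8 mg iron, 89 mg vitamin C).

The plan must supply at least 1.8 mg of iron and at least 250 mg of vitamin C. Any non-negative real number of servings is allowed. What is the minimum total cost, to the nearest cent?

orange only: max(1.8/0.3, 250/75) = 6 servings → $2.10.
broccoli only: max(1.8/0.8, 250/89) = 2.809 servings → $3.51.
orange + broccoli with both tight: 1.195 servings and 1.802 servings → $2.67.
The minimum over all feasible corners is $2.10.

$2.10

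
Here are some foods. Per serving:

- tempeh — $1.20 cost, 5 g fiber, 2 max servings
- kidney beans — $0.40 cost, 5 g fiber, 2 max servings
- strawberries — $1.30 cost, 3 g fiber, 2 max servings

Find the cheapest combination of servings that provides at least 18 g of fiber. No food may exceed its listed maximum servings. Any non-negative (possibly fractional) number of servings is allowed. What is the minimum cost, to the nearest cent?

$2.72

Cost per g of fiber: kidney beans $0.0800, tempeh $0.2400, strawberries $0.4333.
Take 2 servings of kidney beans: +10.0 g fiber for $0.80 (total $0.80, still need 8.0 g).
Take 1.6 servings of tempeh: +8.0 g fiber for $1.92 (total $2.72, still need 0.0 g).
Filling from the cheapest source first is optimal under one linear minimum: $2.72.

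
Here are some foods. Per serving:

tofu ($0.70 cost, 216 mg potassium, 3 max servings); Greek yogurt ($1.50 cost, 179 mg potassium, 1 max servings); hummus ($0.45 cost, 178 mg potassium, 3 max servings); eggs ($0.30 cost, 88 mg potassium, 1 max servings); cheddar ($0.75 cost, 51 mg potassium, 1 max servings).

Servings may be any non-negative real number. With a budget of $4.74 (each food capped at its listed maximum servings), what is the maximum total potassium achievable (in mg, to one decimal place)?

1388.1 mg

Potassium per dollar: hummus 395.6, tofu 308.6, eggs 293.3, Greek yogurt 119.3, cheddar 68.
Take 3 servings of hummus: spends $1.35, +534.0 mg potassium (running total 534.0 mg).
Take 3 servings of tofu: spends $2.10, +648.0 mg potassium (running total 1182.0 mg).
Take 1 serving of eggs: spends $0.30, +88.0 mg potassium (running total 1270.0 mg).
Take 0.66 servings of Greek yogurt: spends $0.99, +118.1 mg potassium (running total 1388.1 mg).
Filling greedily by potassium-per-dollar is optimal for one linear limit, giving 1388.1 mg.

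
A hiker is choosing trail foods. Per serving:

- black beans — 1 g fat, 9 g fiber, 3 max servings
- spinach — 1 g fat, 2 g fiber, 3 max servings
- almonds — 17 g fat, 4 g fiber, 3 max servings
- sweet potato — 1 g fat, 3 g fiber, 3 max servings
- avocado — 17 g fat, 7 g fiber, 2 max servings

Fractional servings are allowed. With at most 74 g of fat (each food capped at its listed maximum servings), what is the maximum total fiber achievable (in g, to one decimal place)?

Fiber per g fat: black beans 9, sweet potato 3, spinach 2, avocado 0.4118, almonds 0.2353.
Take 3 servings of black beans: uses 3 g fat, +27.0 g fiber (running total 27.0 g).
Take 3 servings of sweet potato: uses 3 g fat, +9.0 g fiber (running total 36.0 g).
Take 3 servings of spinach: uses 3 g fat, +6.0 g fiber (running total 42.0 g).
Take 2 servings of avocado: uses 34 g fat, +14.0 g fiber (running total 56.0 g).
Take 1.824 servings of almonds: uses 31 g fat, +7.3 g fiber (running total 63.3 g).
Greedy by best ratio exhausts the fat allowance optimally: 63.3 g.

63.3 g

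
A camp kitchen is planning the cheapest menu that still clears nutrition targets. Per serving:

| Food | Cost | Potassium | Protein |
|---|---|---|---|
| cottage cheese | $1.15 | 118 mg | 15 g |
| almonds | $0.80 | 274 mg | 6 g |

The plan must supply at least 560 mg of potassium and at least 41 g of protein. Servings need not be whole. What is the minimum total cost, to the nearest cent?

$3.50

The cheapest plan sits at a corner of the feasible region — with two constraints it uses at most two foods.
cottage cheese only: max(560/118, 41/15) = 4.746 servings → $5.46.
almonds only: max(560/274, 41/6) = 6.833 servings → $5.47.
cottage cheese + almonds with both tight: 2.315 servings and 1.047 servings → $3.50.
Cheapest feasible corner: $3.50.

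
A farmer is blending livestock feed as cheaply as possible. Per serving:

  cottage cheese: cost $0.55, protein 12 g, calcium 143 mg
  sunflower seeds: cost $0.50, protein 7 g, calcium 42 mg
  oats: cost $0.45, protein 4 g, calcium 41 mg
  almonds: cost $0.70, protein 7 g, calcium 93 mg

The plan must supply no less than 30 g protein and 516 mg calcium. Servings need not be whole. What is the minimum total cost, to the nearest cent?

A basic optimal solution has at most two foods positive. Try each food alone and each pair with both targets met exactly.
cottage cheese only: max(30/12, 516/143) = 3.608 servings → $1.98.
sunflower seeds only: max(30/7, 516/42) = 12.29 servings → $6.14.
oats only: max(30/4, 516/41) = 12.59 servings → $5.66.
almonds only: max(30/7, 516/93) = 5.548 servings → $3.88.
cottage cheese + sunflower seeds with both targets exact would need a negative amount; discard.
cottage cheese + oats: intersection lies outside the first quadrant.
cottage cheese + almonds: intersection lies outside the first quadrant.
sunflower seeds + oats with both targets exact would need a negative amount; discard.
sunflower seeds + almonds: the both-tight solution has a negative serving — not a feasible corner.
oats + almonds: intersection lies outside the first quadrant.
Cheapest feasible corner: $1.98.

$1.98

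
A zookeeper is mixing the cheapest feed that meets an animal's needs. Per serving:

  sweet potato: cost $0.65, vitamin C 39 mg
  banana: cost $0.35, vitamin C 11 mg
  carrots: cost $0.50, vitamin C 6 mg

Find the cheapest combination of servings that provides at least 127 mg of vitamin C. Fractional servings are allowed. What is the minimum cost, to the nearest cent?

$2.12

Cost per mg of vitamin C: sweet potato $0.0167, banana $0.0318, carrots $0.0833.
With no serving limits, use only sweet potato: 127 mg / 39 mg = 3.256 servings × $0.65 = $2.12.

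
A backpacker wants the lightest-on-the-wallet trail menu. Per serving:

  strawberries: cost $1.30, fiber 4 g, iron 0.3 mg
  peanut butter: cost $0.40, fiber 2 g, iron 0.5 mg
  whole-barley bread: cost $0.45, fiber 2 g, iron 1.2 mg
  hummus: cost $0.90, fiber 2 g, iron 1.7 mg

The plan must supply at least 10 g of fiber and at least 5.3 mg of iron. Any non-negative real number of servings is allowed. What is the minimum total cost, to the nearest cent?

$2.20

A basic optimal solution has at most two foods positive. Try each food alone and each pair with both targets met exactly.
strawberries only: max(10/4, 5.3/0.3) = 17.67 servings → $22.97.
peanut butter only: max(10/2, 5.3/0.5) = 10.6 servings → $4.24.
whole-barley bread only: max(10/2, 5.3/1.2) = 5 servings → $2.25.
hummus only: max(10/2, 5.3/1.7) = 5 servings → $4.50.
strawberries + peanut butter: intersection lies outside the first quadrant.
strawberries + whole-barley bread with both tight: 0.3333 servings and 4.333 servings → $2.38.
strawberries + hummus with both tight: 1.032 servings and 2.935 servings → $3.98.
peanut butter + whole-barley bread with both tight: 1 serving and 4 servings → $2.20.
peanut butter + hummus with both tight: 2.667 servings and 2.333 servings → $3.17.
whole-barley bread + hummus: intersection lies outside the first quadrant.
So the least-cost plan costs $2.20.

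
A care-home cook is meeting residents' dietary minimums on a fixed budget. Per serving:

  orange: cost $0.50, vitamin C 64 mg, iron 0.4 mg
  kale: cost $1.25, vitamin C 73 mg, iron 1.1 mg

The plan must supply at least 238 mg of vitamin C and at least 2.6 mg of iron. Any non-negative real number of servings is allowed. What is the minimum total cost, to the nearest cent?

$3.03

orange only: max(238/64, 2.6/0.4) = 6.5 servings → $3.25.
kale only: max(238/73, 2.6/1.1) = 3.26 servings → $4.08.
orange + kale with both tight: 1.748 servings and 1.728 servings → $3.03.
The minimum over all feasible corners is $3.03.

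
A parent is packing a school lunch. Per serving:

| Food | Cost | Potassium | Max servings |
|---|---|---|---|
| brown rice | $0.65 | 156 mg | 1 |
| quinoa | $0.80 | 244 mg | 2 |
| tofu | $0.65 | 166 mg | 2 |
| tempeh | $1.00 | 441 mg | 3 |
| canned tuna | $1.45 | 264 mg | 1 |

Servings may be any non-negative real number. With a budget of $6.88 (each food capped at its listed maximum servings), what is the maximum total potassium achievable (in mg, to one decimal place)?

Potassium per dollar: tempeh 441, quinoa 305, tofu 255.4, brown rice 240, canned tuna 182.1.
Take 3 servings of tempeh: spends $3.00, +1323.0 mg potassium (running total 1323.0 mg).
Take 2 servings of quinoa: spends $1.60, +488.0 mg potassium (running total 1811.0 mg).
Take 2 servings of tofu: spends $1.30, +332.0 mg potassium (running total 2143.0 mg).
Take 1 serving of brown rice: spends $0.65, +156.0 mg potassium (running total 2299.0 mg).
Take 0.2276 servings of canned tuna: spends $0.33, +60.1 mg potassium (running total 2359.1 mg).
Greedy by best ratio exhausts the cost allowance optimally: 2359.1 mg.

2359.1 mg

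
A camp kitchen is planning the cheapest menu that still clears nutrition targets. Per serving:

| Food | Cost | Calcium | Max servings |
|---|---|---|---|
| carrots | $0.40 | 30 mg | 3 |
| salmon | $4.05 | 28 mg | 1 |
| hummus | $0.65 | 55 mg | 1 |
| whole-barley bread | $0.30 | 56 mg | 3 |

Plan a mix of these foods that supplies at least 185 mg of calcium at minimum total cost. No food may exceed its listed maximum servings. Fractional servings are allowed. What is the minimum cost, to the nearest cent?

$1.10

Cost per mg of calcium: whole-barley bread $0.0054, hummus $0.0118, carrots $0.0133, salmon $0.1446.
Take 3 servings of whole-barley bread: +168.0 mg calcium for $0.90 (total $0.90, still need 17.0 mg).
Take 0.3091 servings of hummus: +17.0 mg calcium for $0.20 (total $1.10, still need 0.0 mg).
Greedy by cheapest-per-mg is optimal for a single linear constraint, so the minimum cost is $1.10.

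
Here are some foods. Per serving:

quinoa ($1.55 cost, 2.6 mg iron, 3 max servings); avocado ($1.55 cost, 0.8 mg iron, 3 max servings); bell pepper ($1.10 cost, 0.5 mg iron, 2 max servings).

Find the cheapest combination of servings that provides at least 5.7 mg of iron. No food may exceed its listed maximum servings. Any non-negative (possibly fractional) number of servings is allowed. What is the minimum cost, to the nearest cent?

$3.40

Cost per mg of iron: quinoa $0.5962, avocado $1.9375, bell pepper $2.2000.
Take 2.192 servings of quinoa: +5.7 mg iron for $3.40 (total $3.40, still need 0.0 mg).
Greedy by cheapest-per-mg is optimal for a single linear constraint, so the minimum cost is $3.40.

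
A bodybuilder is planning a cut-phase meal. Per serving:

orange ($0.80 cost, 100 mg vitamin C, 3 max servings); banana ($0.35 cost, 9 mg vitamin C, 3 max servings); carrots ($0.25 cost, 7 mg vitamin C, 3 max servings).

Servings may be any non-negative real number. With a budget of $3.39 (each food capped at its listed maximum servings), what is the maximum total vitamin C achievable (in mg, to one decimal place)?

327.2 mg

Vitamin C per dollar: orange 125, carrots 28, banana 25.71.
Take 3 servings of orange: spends $2.40, +300.0 mg vitamin C (running total 300.0 mg).
Take 3 servings of carrots: spends $0.75, +21.0 mg vitamin C (running total 321.0 mg).
Take 0.6857 servings of banana: spends $0.24, +6.2 mg vitamin C (running total 327.2 mg).
Filling greedily by vitamin C-per-dollar is optimal for one linear limit, giving 327.2 mg.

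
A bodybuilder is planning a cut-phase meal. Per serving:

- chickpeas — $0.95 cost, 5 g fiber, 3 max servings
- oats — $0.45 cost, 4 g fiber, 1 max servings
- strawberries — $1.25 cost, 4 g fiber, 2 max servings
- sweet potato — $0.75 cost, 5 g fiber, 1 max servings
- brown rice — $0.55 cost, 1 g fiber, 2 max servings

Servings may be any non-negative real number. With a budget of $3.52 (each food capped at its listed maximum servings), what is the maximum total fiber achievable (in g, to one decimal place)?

Fiber per dollar: oats 8.889, sweet potato 6.667, chickpeas 5.263, strawberries 3.2, brown rice 1.818.
Take 1 serving of oats: spends $0.45, +4.0 g fiber (running total 4.0 g).
Take 1 serving of sweet potato: spends $0.75, +5.0 g fiber (running total 9.0 g).
Take 2.442 servings of chickpeas: spends $2.32, +12.2 g fiber (running total 21.2 g).
Filling greedily by fiber-per-dollar is optimal for one linear limit, giving 21.2 g.

21.2 g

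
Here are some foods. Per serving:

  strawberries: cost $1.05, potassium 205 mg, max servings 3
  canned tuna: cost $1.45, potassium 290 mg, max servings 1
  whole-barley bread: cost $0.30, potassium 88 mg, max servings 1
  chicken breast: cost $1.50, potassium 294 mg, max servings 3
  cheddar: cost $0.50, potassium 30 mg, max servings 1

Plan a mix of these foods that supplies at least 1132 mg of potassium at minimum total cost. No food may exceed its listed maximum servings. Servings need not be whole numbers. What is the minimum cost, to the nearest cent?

Cost per mg of potassium: whole-barley bread $0.0034, canned tuna $0.0050, chicken breast $0.0051, strawberries $0.0051, cheddar $0.0167.
Take 1 serving of whole-barley bread: +88.0 mg potassium for $0.30 (total $0.30, still need 1044.0 mg).
Take 1 serving of canned tuna: +290.0 mg potassium for $1.45 (total $1.75, still need 754.0 mg).
Take 2.565 servings of chicken breast: +754.0 mg potassium for $3.85 (total $5.60, still need 0.0 mg).
Greedy by cheapest-per-mg is optimal for a single linear constraint, so the minimum cost is $5.60.

$5.60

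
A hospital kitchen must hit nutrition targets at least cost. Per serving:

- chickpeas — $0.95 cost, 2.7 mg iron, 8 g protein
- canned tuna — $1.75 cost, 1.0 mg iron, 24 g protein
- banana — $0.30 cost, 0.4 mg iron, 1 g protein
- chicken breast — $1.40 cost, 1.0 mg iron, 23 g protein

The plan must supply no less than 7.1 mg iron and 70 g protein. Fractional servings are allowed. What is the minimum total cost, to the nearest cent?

$5.06

The cheapest plan sits at a corner of the feasible region — with two constraints it uses at most two foods.
chickpeas only: max(7.1/2.7, 70/8) = 8.75 servings → $8.31.
canned tuna only: max(7.1/1.0, 70/24) = 7.1 servings → $12.43.
banana only: max(7.1/0.4, 70/1) = 70 servings → $21.00.
chicken breast only: max(7.1/1.0, 70/23) = 7.1 servings → $9.94.
chickpeas + canned tuna with both tight: 1.768 servings and 2.327 servings → $5.75.
chickpeas + banana with both targets exact would need a negative amount; discard.
chickpeas + chicken breast with both tight: 1.725 servings and 2.444 servings → $5.06.
canned tuna + banana with both tight: 2.43 servings and 11.67 servings → $7.76.
canned tuna + chicken breast with both targets exact would need a negative amount; discard.
banana + chicken breast with both tight: 11.38 servings and 2.549 servings → $6.98.
So the least-cost plan costs $5.06.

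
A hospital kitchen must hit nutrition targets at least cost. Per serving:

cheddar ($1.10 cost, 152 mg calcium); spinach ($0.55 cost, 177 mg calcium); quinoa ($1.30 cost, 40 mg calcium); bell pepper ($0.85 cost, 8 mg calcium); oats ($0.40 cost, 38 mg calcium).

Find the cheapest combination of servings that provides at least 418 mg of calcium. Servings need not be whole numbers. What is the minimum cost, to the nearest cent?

Cost per mg of calcium: spinach $0.0031, cheddar $0.0072, oats $0.0105, quinoa $0.0325, bell pepper $0.1062.
With no serving limits, use only spinach: 418 mg / 177 mg = 2.362 servings × $0.55 = $1.30.

$1.30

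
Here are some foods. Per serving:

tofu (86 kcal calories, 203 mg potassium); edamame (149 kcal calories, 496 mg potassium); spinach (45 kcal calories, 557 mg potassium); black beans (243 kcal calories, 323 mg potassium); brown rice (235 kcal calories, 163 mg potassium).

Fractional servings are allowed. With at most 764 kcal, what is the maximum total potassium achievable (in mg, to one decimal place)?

9456.6 mg

Potassium per kcal: spinach 12.38, edamame 3.329, tofu 2.36, black beans 1.329, brown rice 0.6936.
With no serving limits, spend the whole calories allowance on spinach: 764 kcal / 45 kcal × 557 mg = 9456.6 mg.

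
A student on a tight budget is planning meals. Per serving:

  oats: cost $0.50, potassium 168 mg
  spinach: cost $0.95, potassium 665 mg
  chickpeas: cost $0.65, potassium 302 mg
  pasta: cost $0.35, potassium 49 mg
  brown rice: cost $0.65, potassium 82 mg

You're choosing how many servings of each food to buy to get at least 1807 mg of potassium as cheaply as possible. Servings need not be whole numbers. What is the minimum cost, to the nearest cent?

$2.58

Cost per mg of potassium: spinach $0.0014, chickpeas $0.0022, oats $0.0030, pasta $0.0071, brown rice $0.0079.
With no serving limits, use only spinach: 1807 mg / 665 mg = 2.717 servings × $0.95 = $2.58.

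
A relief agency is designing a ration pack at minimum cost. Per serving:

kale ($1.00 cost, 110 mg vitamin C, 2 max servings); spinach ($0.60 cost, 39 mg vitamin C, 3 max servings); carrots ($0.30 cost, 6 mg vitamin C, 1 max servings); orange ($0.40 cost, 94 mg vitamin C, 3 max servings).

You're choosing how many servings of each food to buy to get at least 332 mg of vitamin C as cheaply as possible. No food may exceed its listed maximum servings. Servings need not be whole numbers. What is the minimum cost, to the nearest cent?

$1.65

Cost per mg of vitamin C: orange $0.0043, kale $0.0091, spinach $0.0154, carrots $0.0500.
Take 3 servings of orange: +282.0 mg vitamin C for $1.20 (total $1.20, still need 50.0 mg).
Take 0.4545 servings of kale: +50.0 mg vitamin C for $0.45 (total $1.65, still need 0.0 mg).
Filling from the cheapest source first is optimal under one linear minimum: $1.65.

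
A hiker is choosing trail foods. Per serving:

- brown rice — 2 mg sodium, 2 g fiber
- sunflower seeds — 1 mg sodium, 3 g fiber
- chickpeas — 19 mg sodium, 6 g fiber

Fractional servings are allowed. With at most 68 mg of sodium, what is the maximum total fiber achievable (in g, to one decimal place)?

204.0 g

Fiber per mg sodium: sunflower seeds 3, brown rice 1, chickpeas 0.3158.
With no serving limits, spend the whole sodium allowance on sunflower seeds: 68 mg / 1 mg × 3 g = 204.0 g.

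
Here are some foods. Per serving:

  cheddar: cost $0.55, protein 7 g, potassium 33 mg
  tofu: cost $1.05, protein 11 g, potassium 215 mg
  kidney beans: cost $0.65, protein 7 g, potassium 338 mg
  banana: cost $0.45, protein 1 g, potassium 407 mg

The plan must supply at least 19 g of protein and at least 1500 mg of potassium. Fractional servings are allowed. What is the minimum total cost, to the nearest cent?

At the optimum either one food covers both requirements or two foods hit both targets exactly; no other combination can be cheaper.
cheddar only: max(19/7, 1500/33) = 45.45 servings → $25.00.
tofu only: max(19/11, 1500/215) = 6.977 servings → $7.33.
kidney beans only: max(19/7, 1500/338) = 4.438 servings → $2.88.
banana only: max(19/1, 1500/407) = 19 servings → $8.55.
cheddar + tofu: the both-tight solution has a negative serving — not a feasible corner.
cheddar + kidney beans with both targets exact would need a negative amount; discard.
cheddar + banana with both tight: 2.213 servings and 3.506 servings → $2.80.
tofu + kidney beans with both targets exact would need a negative amount; discard.
tofu + banana with both tight: 1.462 servings and 2.913 servings → $2.85.
kidney beans + banana with both tight: 2.482 servings and 1.624 servings → $2.34.
So the least-cost plan costs $2.34.

$2.34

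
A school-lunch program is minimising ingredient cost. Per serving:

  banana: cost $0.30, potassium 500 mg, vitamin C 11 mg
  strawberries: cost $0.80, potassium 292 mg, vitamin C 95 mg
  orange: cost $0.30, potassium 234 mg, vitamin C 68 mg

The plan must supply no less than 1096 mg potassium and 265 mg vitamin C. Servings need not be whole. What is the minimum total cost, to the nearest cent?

For a min-cost LP with two ≥-constraints, a basic feasible solution has at most two positive variables.
banana only: max(1096/500, 265/11) = 24.09 servings → $7.23.
strawberries only: max(1096/292, 265/95) = 3.753 servings → $3.00.
orange only: max(1096/234, 265/68) = 4.684 servings → $1.41.
banana + strawberries with both tight: 0.6038 servings and 2.72 servings → $2.36.
banana + orange with both tight: 0.3983 servings and 3.833 servings → $1.27.
strawberries + orange with both targets exact would need a negative amount; discard.
Cheapest feasible corner: $1.27.

$1.27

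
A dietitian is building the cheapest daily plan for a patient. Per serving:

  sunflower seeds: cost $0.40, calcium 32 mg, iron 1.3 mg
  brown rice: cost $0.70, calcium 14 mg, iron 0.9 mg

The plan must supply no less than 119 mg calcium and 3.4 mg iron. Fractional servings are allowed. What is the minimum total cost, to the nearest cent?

Check every corner: each single food scaled to meet both minima, and each pair solved so both constraints bind.
sunflower seeds only: max(119/32, 3.4/1.3) = 3.719 servings → $1.49.
brown rice only: max(119/14, 3.4/0.9) = 8.5 servings → $5.95.
sunflower seeds + brown rice: intersection lies outside the first quadrant.
The minimum over all feasible corners is $1.49.

$1.49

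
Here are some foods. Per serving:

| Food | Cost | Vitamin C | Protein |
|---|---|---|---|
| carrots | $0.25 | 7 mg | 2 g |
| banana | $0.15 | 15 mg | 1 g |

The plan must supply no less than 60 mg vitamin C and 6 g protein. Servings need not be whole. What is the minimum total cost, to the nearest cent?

$0.83

For a min-cost LP with two ≥-constraints, a basic feasible solution has at most two positive variables.
carrots only: max(60/7, 6/2) = 8.571 servings → $2.14.
banana only: max(60/15, 6/1) = 6 servings → $0.90.
carrots + banana with both tight: 1.304 servings and 3.391 servings → $0.83.
So the least-cost plan costs $0.83.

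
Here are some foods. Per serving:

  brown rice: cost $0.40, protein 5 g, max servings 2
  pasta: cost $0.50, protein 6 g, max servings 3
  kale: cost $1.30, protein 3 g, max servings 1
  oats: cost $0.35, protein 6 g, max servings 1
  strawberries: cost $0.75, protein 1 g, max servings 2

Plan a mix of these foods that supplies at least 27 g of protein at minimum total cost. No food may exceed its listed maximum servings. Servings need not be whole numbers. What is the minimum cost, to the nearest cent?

Cost per g of protein: oats $0.0583, brown rice $0.0800, pasta $0.0833, kale $0.4333, strawberries $0.7500.
Take 1 serving of oats: +6.0 g protein for $0.35 (total $0.35, still need 21.0 g).
Take 2 servings of brown rice: +10.0 g protein for $0.80 (total $1.15, still need 11.0 g).
Take 1.833 servings of pasta: +11.0 g protein for $0.92 (total $2.07, still need 0.0 g).
Greedy by cheapest-per-g is optimal for a single linear constraint, so the minimum cost is $2.07.

$2.07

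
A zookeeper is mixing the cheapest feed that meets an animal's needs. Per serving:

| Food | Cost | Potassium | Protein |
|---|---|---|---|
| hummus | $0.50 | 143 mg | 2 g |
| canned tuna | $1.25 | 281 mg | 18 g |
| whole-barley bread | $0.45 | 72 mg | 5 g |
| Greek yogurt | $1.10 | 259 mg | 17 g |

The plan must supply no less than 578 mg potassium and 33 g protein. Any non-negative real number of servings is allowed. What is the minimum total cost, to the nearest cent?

$2.38

Minimising a linear cost over {potassium ≥ 578, protein ≥ 33, servings ≥ 0} — the optimum is at a vertex, using one or two foods.
hummus only: max(578/143, 33/2) = 16.5 servings → $8.25.
canned tuna only: max(578/281, 33/18) = 2.057 servings → $2.57.
whole-barley bread only: max(578/72, 33/5) = 8.028 servings → $3.61.
Greek yogurt only: max(578/259, 33/17) = 2.232 servings → $2.45.
hummus + canned tuna with both tight: 0.5621 servings and 1.771 servings → $2.49.
hummus + whole-barley bread with both tight: 0.9002 servings and 6.24 servings → $3.26.
hummus + Greek yogurt with both tight: 0.6686 servings and 1.863 servings → $2.38.
canned tuna + whole-barley bread: intersection lies outside the first quadrant.
canned tuna + Greek yogurt: the both-tight solution has a negative serving — not a feasible corner.
whole-barley bread + Greek yogurt with both targets exact would need a negative amount; discard.
The minimum over all feasible corners is $2.38.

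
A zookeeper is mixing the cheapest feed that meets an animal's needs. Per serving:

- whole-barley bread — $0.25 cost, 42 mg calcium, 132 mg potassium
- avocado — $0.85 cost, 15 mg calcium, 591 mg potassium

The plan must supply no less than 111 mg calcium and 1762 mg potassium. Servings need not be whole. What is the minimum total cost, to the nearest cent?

$2.64

For a min-cost LP with two ≥-constraints, a basic feasible solution has at most two positive variables.
whole-barley bread only: max(111/42, 1762/132) = 13.35 servings → $3.34.
avocado only: max(111/15, 1762/591) = 7.4 servings → $6.29.
whole-barley bread + avocado with both tight: 1.715 servings and 2.598 servings → $2.64.
So the least-cost plan costs $2.64.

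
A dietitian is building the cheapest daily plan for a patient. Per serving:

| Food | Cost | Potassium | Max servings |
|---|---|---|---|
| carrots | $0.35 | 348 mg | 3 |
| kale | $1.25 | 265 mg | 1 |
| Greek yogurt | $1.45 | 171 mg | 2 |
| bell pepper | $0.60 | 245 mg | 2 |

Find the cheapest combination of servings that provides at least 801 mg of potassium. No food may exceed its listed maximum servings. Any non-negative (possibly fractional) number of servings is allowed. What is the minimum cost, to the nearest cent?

$0.81

Cost per mg of potassium: carrots $0.0010, bell pepper $0.0024, kale $0.0047, Greek yogurt $0.0085.
Take 2.302 servings of carrots: +801.0 mg potassium for $0.81 (total $0.81, still need 0.0 mg).
Filling from the cheapest source first is optimal under one linear minimum: $0.81.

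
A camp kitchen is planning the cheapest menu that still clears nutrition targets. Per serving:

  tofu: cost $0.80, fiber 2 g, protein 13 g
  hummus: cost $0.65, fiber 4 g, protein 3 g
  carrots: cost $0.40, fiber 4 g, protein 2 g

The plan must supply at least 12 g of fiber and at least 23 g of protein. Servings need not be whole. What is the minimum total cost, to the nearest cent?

Two binding constraints pin down two serving amounts, so the optimal mix uses at most two foods. The candidates are each food alone (scaled to the tighter of fiber/protein) and each pair with both constraints tight.
tofu only: max(12/2, 23/13) = 6 servings → $4.80.
hummus only: max(12/4, 23/3) = 7.667 servings → $4.98.
carrots only: max(12/4, 23/2) = 11.5 servings → $4.60.
tofu + hummus with both tight: 1.217 servings and 2.391 servings → $2.53.
tofu + carrots with both tight: 1.417 servings and 2.292 servings → $2.05.
hummus + carrots with both targets exact would need a negative amount; discard.
So the least-cost plan costs $2.05.

$2.05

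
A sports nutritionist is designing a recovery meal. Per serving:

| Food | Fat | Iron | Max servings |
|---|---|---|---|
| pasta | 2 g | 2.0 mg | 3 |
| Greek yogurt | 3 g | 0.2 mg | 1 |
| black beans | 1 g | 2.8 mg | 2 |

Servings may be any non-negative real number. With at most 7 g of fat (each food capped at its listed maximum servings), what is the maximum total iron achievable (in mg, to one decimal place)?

Iron per g fat: black beans 2.8, pasta 1, Greek yogurt 0.06667.
Take 2 servings of black beans: uses 2 g fat, +5.6 mg iron (running total 5.6 mg).
Take 2.5 servings of pasta: uses 5 g fat, +5.0 mg iron (running total 10.6 mg).
Filling greedily by iron-per-g fat is optimal for one linear limit, giving 10.6 mg.

10.6 mg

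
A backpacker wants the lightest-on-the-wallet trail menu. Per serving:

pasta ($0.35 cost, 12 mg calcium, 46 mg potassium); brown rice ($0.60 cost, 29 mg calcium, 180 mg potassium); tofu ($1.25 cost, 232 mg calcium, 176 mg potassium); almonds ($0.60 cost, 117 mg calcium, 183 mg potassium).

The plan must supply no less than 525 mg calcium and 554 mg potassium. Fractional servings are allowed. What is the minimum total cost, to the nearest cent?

With two linear requirements the optimum uses one or two foods; enumerate the corners.
pasta only: max(525/12, 554/46) = 43.75 servings → $15.31.
brown rice only: max(525/29, 554/180) = 18.1 servings → $10.86.
tofu only: max(525/232, 554/176) = 3.148 servings → $3.93.
almonds only: max(525/117, 554/183) = 4.487 servings → $2.69.
pasta + brown rice: the both-tight solution has a negative serving — not a feasible corner.
pasta + tofu with both tight: 4.221 servings and 2.045 servings → $4.03.
pasta + almonds: intersection lies outside the first quadrant.
brown rice + tofu with both tight: 0.9856 servings and 2.14 servings → $3.27.
brown rice + almonds: the both-tight solution has a negative serving — not a feasible corner.
tofu + almonds with both tight: 1.43 servings and 1.652 servings → $2.78.
The minimum over all feasible corners is $2.69.

$2.69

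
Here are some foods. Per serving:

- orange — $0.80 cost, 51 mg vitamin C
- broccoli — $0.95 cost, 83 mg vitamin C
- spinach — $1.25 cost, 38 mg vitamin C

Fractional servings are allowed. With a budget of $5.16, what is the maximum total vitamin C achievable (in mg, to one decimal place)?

Vitamin C per dollar: broccoli 87.37, orange 63.75, spinach 30.4.
With no serving limits, spend the whole cost allowance on broccoli: $5.16 / $0.95 × 83 mg = 450.8 mg.

450.8 mg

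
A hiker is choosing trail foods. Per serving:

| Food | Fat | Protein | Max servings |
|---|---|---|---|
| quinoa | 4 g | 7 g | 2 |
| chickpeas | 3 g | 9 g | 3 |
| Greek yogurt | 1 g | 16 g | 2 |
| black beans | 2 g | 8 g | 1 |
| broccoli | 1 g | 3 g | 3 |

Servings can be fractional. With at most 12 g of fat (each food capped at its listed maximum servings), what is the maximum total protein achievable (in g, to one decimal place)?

64.0 g

Protein per g fat: Greek yogurt 16, black beans 4, chickpeas 3, broccoli 3, quinoa 1.75.
Take 2 servings of Greek yogurt: uses 2 g fat, +32.0 g protein (running total 32.0 g).
Take 1 serving of black beans: uses 2 g fat, +8.0 g protein (running total 40.0 g).
Take 2.667 servings of chickpeas: uses 8 g fat, +24.0 g protein (running total 64.0 g).
Filling greedily by protein-per-g fat is optimal for one linear limit, giving 64.0 g.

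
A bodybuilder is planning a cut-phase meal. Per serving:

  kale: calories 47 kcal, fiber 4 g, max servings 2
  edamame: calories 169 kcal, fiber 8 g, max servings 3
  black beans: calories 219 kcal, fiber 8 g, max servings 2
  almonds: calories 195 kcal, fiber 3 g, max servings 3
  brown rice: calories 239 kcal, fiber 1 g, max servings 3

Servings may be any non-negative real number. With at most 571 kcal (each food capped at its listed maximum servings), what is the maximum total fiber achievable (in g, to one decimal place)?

30.6 g

Fiber per kcal: kale 0.08511, edamame 0.04734, black beans 0.03653, almonds 0.01538, brown rice 0.004184.
Take 2 servings of kale: uses 94 kcal, +8.0 g fiber (running total 8.0 g).
Take 2.822 servings of edamame: uses 477 kcal, +22.6 g fiber (running total 30.6 g).
Greedy by best ratio exhausts the calories allowance optimally: 30.6 g.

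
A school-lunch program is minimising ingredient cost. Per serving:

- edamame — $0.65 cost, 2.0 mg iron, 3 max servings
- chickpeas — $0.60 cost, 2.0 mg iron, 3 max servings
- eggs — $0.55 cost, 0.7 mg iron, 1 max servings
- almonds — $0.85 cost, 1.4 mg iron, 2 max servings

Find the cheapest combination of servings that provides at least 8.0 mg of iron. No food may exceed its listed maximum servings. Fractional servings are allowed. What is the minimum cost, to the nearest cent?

Cost per mg of iron: chickpeas $0.3000, edamame $0.3250, almonds $0.6071, eggs $0.7857.
Take 3 servings of chickpeas: +6.0 mg iron for $1.80 (total $1.80, still need 2.0 mg).
Take 1 serving of edamame: +2.0 mg iron for $0.65 (total $2.45, still need 0.0 mg).
Greedy by cheapest-per-mg is optimal for a single linear constraint, so the minimum cost is $2.45.

$2.45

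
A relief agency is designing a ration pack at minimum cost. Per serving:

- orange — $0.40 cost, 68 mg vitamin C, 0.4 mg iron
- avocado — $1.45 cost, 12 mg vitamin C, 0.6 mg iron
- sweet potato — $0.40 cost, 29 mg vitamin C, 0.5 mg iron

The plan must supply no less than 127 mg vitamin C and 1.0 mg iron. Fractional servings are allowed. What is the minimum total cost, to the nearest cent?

$0.92

The cheapest plan sits at a corner of the feasible region — with two constraints it uses at most two foods.
orange only: max(127/68, 1.0/0.4) = 2.5 servings → $1.00.
avocado only: max(127/12, 1.0/0.6) = 10.58 servings → $15.35.
sweet potato only: max(127/29, 1.0/0.5) = 4.379 servings → $1.75.
orange + avocado with both tight: 1.783 servings and 0.4778 servings → $1.41.
orange + sweet potato with both tight: 1.54 servings and 0.7679 servings → $0.92.
avocado + sweet potato: intersection lies outside the first quadrant.
Cheapest feasible corner: $0.92.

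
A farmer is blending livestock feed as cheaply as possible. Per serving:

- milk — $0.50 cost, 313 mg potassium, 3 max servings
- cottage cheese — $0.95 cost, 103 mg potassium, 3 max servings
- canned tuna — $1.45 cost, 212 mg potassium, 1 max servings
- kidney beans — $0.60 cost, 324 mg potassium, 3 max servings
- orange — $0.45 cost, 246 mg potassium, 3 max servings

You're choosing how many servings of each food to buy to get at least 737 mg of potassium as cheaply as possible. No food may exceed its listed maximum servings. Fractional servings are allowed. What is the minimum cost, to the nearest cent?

$1.18

Cost per mg of potassium: milk $0.0016, orange $0.0018, kidney beans $0.0019, canned tuna $0.0068, cottage cheese $0.0092.
Take 2.355 servings of milk: +737.0 mg potassium for $1.18 (total $1.18, still need 0.0 mg).
Filling from the cheapest source first is optimal under one linear minimum: $1.18.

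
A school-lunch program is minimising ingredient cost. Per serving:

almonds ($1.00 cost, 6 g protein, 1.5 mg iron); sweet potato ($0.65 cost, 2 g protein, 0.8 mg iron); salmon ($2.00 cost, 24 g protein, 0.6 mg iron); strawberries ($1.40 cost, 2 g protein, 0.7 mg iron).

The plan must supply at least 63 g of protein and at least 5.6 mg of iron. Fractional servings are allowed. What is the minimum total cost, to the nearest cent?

$6.74

A basic optimal solution has at most two foods positive. Try each food alone and each pair with both targets met exactly.
almonds only: max(63/6, 5.6/1.5) = 10.5 servings → $10.50.
sweet potato only: max(63/2, 5.6/0.8) = 31.5 servings → $20.48.
salmon only: max(63/24, 5.6/0.6) = 9.333 servings → $18.67.
strawberries only: max(63/2, 5.6/0.7) = 31.5 servings → $44.10.
almonds + sweet potato: the both-tight solution has a negative serving — not a feasible corner.
almonds + salmon with both tight: 2.981 servings and 1.88 servings → $6.74.
almonds + strawberries: the both-tight solution has a negative serving — not a feasible corner.
sweet potato + salmon with both tight: 5.367 servings and 2.178 servings → $7.84.
sweet potato + strawberries with both targets exact would need a negative amount; discard.
salmon + strawberries with both tight: 2.109 servings and 6.192 servings → $12.89.
So the least-cost plan costs $6.74.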